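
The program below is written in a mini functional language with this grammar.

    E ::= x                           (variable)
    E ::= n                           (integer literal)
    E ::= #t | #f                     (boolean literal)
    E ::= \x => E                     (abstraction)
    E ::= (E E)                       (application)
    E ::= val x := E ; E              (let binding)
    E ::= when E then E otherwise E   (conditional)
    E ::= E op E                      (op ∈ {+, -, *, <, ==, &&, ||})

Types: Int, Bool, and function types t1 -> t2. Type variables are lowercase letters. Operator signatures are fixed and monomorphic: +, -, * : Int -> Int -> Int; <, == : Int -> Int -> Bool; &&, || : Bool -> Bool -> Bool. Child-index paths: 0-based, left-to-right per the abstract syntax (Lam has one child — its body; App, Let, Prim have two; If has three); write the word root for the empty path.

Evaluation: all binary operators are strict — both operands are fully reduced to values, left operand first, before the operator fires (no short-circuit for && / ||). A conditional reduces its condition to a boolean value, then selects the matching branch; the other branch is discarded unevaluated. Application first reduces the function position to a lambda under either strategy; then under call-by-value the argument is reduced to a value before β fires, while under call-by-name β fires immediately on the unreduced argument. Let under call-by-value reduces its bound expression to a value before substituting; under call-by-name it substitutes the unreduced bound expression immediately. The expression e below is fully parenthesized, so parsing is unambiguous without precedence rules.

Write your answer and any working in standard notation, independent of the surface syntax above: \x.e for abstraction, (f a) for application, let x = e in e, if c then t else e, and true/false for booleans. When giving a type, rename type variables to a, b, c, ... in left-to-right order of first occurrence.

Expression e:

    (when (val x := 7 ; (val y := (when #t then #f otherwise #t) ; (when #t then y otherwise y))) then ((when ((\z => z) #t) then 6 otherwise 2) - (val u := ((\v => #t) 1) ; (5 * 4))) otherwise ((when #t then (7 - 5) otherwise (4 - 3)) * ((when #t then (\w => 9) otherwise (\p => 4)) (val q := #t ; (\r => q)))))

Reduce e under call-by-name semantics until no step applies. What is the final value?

Answer: 18

Working:
step 0: (if (let x = 7 in (let y = (if true then false else true) in (if true then y else y))) then ((if ((\z.z) true) then 6 else 2) - (let u = ((\v.true) 1) in (5 * 4))) else ((if true then (7 - 5) else (4 - 3)) * ((if true then (\w.9) else (\p.4)) (let q = true in (\r.q)))))
step 1: [let@0] (if (let y = (if true then false else true) in (if true then y else y)) then ((if ((\z.z) true) then 6 else 2) - (let u = ((\v.true) 1) in (5 * 4))) else ((if true then (7 - 5) else (4 - 3)) * ((if true then (\w.9) else (\p.4)) (let q = true in (\r.q)))))
step 2: [let@0] (if (if true then (if true then false else true) else (if true then false else true)) then ((if ((\z.z) true) then 6 else 2) - (let u = ((\v.true) 1) in (5 * 4))) else ((if true then (7 - 5) else (4 - 3)) * ((if true then (\w.9) else (\p.4)) (let q = true in (\r.q)))))
step 3: [if@0] (if (if true then false else true) then ((if ((\z.z) true) then 6 else 2) - (let u = ((\v.true) 1) in (5 * 4))) else ((if true then (7 - 5) else (4 - 3)) * ((if true then (\w.9) else (\p.4)) (let q = true in (\r.q)))))
step 4: [if@0] (if false then ((if ((\z.z) true) then 6 else 2) - (let u = ((\v.true) 1) in (5 * 4))) else ((if true then (7 - 5) else (4 - 3)) * ((if true then (\w.9) else (\p.4)) (let q = true in (\r.q)))))
step 5: [if@root] ((if true then (7 - 5) else (4 - 3)) * ((if true then (\w.9) else (\p.4)) (let q = true in (\r.q))))
step 6: [if@0] ((7 - 5) * ((if true then (\w.9) else (\p.4)) (let q = true in (\r.q))))
step 7: [delta@0] (2 * ((if true then (\w.9) else (\p.4)) (let q = true in (\r.q))))
step 8: [if@1.0] (2 * ((\w.9) (let q = true in (\r.q))))
step 9: [beta@1] (2 * 9)
step 10: [delta@root] 18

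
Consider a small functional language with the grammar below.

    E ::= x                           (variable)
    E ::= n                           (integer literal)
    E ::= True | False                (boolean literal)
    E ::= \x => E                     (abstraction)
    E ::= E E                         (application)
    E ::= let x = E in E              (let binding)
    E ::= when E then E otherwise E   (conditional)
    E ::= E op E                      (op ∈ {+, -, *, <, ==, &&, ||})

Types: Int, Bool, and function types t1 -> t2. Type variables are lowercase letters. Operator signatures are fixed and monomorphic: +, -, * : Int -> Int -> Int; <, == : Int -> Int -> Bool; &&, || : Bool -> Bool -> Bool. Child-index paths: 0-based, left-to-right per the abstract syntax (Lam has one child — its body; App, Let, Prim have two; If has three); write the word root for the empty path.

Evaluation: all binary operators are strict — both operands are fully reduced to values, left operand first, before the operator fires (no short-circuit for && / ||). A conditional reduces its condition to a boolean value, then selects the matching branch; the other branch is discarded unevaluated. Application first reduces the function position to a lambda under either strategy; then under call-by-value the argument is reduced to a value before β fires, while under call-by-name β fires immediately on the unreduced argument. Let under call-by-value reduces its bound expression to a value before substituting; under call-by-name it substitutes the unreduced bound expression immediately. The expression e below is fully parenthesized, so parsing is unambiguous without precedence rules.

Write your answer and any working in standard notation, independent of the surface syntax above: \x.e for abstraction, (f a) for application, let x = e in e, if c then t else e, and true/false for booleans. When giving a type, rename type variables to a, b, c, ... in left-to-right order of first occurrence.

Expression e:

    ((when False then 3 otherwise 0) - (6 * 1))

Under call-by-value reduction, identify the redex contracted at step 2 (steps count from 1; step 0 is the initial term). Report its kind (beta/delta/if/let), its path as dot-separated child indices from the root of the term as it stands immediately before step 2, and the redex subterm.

Answer: delta at 1 : (6 * 1)

Trace:
step 0: ((if false then 3 else 0) - (6 * 1))
step 1: [if@0] (0 - (6 * 1))
step 2: [delta@1] (0 - 6)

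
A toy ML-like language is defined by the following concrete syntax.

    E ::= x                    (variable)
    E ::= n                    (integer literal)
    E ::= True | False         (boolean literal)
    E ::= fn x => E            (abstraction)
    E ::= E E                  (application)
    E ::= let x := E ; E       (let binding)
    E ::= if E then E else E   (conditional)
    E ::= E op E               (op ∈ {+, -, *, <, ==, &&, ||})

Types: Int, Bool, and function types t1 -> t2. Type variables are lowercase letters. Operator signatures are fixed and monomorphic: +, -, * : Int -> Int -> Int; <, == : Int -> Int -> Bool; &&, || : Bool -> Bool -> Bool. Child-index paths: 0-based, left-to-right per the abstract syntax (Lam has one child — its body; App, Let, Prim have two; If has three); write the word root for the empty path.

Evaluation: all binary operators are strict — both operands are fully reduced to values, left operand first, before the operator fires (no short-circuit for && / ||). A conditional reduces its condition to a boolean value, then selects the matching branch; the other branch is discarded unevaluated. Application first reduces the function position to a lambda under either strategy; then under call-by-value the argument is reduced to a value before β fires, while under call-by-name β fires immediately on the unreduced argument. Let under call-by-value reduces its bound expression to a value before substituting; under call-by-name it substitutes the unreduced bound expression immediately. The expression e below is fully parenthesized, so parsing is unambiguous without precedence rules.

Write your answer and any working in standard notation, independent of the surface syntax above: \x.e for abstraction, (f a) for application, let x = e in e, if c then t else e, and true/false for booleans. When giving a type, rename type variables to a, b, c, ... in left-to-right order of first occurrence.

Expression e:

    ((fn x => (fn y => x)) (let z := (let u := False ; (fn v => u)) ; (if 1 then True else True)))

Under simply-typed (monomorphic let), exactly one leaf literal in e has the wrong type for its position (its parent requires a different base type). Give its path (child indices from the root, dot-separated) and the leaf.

Answer: 1.1.0 : 1

Derivation:
x : a
\y._ : b -> a
\x._ : a -> b -> a
let u : Bool
u : Bool
\v._ : c -> Bool
let z : c -> Bool
  unify Int ~ Bool
  FAIL: mismatch Int ~ Bool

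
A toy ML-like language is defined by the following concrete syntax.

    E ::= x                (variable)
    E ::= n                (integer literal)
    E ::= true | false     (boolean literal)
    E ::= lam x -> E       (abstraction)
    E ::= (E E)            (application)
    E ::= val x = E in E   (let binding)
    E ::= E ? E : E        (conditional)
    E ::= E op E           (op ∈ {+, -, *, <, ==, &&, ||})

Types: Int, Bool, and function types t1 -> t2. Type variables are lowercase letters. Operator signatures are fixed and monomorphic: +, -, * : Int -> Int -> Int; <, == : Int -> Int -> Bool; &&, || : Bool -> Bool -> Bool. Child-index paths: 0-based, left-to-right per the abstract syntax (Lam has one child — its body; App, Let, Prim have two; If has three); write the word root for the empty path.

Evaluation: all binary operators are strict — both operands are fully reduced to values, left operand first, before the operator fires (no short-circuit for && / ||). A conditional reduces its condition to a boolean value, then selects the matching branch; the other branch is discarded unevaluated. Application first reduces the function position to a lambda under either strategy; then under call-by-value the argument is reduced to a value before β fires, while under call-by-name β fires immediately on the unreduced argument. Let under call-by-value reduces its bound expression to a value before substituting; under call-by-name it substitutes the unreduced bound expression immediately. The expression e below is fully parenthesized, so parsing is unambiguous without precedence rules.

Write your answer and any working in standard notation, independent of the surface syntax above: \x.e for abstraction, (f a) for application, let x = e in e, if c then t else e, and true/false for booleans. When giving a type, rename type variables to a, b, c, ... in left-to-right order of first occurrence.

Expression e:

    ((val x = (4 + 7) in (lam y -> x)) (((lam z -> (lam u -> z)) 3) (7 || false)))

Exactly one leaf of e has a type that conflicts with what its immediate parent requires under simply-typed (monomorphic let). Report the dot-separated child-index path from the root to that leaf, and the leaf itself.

Answer: 1.1.0 : 7

Working:
  unify Int ~ Int
  unify Int ~ Int
let x : Int
x : Int
\y._ : a -> Int
z : b
\u._ : c -> b
\z._ : b -> c -> b
  unify b -> c -> b ~ Int -> d
  unify b ~ Int
  unify c -> Int ~ d
_ _ : c -> Int
  unify Int ~ Bool
  FAIL: mismatch Int ~ Bool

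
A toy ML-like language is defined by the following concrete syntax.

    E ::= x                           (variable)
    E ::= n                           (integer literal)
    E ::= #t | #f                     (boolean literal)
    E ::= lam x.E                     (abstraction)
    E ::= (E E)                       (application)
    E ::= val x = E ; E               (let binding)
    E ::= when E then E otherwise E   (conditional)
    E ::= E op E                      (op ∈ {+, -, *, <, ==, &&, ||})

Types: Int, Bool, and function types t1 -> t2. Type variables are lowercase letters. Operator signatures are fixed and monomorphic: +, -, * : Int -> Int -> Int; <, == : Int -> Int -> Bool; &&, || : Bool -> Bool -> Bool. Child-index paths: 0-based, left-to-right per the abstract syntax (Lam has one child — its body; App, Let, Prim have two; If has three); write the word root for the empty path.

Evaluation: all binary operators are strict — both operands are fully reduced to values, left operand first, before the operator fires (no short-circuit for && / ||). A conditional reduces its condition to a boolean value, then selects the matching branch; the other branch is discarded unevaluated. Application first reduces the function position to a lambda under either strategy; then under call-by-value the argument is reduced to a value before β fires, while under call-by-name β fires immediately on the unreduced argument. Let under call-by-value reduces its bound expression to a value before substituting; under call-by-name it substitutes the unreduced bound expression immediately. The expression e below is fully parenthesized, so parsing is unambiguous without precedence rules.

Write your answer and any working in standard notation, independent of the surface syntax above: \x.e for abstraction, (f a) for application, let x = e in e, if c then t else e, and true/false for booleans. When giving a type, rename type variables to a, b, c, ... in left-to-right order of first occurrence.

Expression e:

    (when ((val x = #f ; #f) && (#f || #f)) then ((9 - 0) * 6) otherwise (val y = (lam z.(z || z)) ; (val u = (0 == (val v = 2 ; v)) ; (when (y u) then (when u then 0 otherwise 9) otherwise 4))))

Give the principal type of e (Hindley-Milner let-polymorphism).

Answer: Int

Derivation:
let x : Bool
  unify Bool ~ Bool
  unify Bool ~ Bool
  unify Bool ~ Bool
  unify Bool ~ Bool
  unify Bool ~ Bool
  unify Int ~ Int
  unify Int ~ Int
  unify Int ~ Int
  unify Int ~ Int
z : a
  unify a ~ Bool
z : Bool
  unify Bool ~ Bool
\z._ : Bool -> Bool
let y : Bool -> Bool
  unify Int ~ Int
let v : Int
v : Int
  unify Int ~ Int
let u : Bool
y : Bool -> Bool
u : Bool
  unify Bool -> Bool ~ Bool -> b
  unify Bool ~ Bool
  unify Bool ~ b
_ _ : Bool
  unify Bool ~ Bool
u : Bool
  unify Bool ~ Bool
  unify Int ~ Int
  unify Int ~ Int
  unify Int ~ Int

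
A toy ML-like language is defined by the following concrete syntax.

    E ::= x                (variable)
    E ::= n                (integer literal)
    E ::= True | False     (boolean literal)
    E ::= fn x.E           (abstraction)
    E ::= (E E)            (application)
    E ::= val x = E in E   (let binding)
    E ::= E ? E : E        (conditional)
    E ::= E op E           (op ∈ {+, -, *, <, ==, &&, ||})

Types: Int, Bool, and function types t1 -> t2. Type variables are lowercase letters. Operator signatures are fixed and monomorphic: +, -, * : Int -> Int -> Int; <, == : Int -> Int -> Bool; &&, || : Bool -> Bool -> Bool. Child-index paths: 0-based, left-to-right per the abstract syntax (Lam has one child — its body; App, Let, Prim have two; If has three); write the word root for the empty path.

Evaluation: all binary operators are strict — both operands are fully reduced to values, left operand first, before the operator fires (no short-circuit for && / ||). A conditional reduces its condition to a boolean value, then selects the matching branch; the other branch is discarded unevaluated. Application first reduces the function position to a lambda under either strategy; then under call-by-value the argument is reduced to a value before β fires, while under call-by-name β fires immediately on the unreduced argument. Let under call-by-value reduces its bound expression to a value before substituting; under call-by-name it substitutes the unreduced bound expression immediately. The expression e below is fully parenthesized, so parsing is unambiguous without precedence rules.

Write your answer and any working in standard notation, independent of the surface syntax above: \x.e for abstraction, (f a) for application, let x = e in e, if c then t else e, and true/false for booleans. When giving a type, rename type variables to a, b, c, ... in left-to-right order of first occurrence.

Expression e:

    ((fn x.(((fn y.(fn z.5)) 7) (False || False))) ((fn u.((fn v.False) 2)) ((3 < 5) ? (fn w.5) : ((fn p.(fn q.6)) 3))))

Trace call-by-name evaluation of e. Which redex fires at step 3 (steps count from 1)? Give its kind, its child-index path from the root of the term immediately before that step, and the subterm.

Answer: beta at root : ((\z.5) (false || false))

Derivation:
step 0: ((\x.(((\y.(\z.5)) 7) (false || false))) ((\u.((\v.false) 2)) (if (3 < 5) then (\w.5) else ((\p.(\q.6)) 3))))
step 1: [beta@root] (((\y.(\z.5)) 7) (false || false))
step 2: [beta@0] ((\z.5) (false || false))
step 3: [beta@root] 5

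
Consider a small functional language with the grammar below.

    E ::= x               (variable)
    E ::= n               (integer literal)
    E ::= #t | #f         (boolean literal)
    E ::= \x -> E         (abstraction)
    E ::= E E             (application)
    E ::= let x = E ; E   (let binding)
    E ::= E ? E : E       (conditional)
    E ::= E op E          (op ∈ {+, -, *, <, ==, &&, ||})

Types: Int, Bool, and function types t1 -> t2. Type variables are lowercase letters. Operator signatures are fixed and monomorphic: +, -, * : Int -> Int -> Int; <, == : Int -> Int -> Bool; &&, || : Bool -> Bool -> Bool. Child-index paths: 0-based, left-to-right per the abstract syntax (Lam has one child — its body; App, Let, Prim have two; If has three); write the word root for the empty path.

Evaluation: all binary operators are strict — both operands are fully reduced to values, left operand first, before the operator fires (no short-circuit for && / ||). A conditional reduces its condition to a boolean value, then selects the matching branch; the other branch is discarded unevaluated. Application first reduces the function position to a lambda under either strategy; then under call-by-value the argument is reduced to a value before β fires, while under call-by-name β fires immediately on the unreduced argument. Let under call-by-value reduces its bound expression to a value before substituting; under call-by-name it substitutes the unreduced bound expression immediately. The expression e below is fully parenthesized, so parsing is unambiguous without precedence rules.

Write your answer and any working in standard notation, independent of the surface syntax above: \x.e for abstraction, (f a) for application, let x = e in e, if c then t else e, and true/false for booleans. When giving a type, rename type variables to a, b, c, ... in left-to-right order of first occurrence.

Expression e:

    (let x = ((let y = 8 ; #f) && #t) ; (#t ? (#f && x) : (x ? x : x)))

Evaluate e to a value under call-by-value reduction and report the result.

Derivation:
step 0: (let x = ((let y = 8 in false) && true) in (if true then (false && x) else (if x then x else x)))
step 1: [let@0.0] (let x = (false && true) in (if true then (false && x) else (if x then x else x)))
step 2: [delta@0] (let x = false in (if true then (false && x) else (if x then x else x)))
step 3: [let@root] (if true then (false && false) else (if false then false else false))
step 4: [if@root] (false && false)
step 5: [delta@root] false

Answer: false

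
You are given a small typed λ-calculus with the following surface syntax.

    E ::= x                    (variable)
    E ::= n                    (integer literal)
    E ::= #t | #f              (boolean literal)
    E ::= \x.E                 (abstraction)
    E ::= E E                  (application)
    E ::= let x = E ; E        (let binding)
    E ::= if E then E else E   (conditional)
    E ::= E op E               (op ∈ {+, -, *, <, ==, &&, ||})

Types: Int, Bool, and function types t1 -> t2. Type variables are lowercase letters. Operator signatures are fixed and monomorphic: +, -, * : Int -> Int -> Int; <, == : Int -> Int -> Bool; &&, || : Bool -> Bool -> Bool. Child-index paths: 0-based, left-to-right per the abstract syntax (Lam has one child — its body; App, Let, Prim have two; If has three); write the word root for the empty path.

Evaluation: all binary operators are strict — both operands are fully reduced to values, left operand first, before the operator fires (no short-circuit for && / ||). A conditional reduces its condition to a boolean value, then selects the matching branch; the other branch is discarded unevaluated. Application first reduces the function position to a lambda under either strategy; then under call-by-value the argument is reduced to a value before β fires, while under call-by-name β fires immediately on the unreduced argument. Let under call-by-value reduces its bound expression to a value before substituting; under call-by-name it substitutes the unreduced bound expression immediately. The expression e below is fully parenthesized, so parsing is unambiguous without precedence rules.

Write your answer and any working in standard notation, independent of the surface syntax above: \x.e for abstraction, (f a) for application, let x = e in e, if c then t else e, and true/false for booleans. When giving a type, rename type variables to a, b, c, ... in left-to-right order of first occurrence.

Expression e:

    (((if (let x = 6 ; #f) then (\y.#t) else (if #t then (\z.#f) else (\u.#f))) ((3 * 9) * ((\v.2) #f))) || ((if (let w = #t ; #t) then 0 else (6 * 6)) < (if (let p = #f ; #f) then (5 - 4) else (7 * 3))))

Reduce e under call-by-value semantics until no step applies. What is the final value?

Answer: true

Derivation:
step 0: (((if (let x = 6 in false) then (\y.true) else (if true then (\z.false) else (\u.false))) ((3 * 9) * ((\v.2) false))) || ((if (let w = true in true) then 0 else (6 * 6)) < (if (let p = false in false) then (5 - 4) else (7 * 3))))
step 1: [let@0.0.0] (((if false then (\y.true) else (if true then (\z.false) else (\u.false))) ((3 * 9) * ((\v.2) false))) || ((if (let w = true in true) then 0 else (6 * 6)) < (if (let p = false in false) then (5 - 4) else (7 * 3))))
step 2: [if@0.0] (((if true then (\z.false) else (\u.false)) ((3 * 9) * ((\v.2) false))) || ((if (let w = true in true) then 0 else (6 * 6)) < (if (let p = false in false) then (5 - 4) else (7 * 3))))
step 3: [if@0.0] (((\z.false) ((3 * 9) * ((\v.2) false))) || ((if (let w = true in true) then 0 else (6 * 6)) < (if (let p = false in false) then (5 - 4) else (7 * 3))))
step 4: [delta@0.1.0] (((\z.false) (27 * ((\v.2) false))) || ((if (let w = true in true) then 0 else (6 * 6)) < (if (let p = false in false) then (5 - 4) else (7 * 3))))
step 5: [beta@0.1.1] (((\z.false) (27 * 2)) || ((if (let w = true in true) then 0 else (6 * 6)) < (if (let p = false in false) then (5 - 4) else (7 * 3))))
step 6: [delta@0.1] (((\z.false) 54) || ((if (let w = true in true) then 0 else (6 * 6)) < (if (let p = false in false) then (5 - 4) else (7 * 3))))
step 7: [beta@0] (false || ((if (let w = true in true) then 0 else (6 * 6)) < (if (let p = false in false) then (5 - 4) else (7 * 3))))
step 8: [let@1.0.0] (false || ((if true then 0 else (6 * 6)) < (if (let p = false in false) then (5 - 4) else (7 * 3))))
step 9: [if@1.0] (false || (0 < (if (let p = false in false) then (5 - 4) else (7 * 3))))
step 10: [let@1.1.0] (false || (0 < (if false then (5 - 4) else (7 * 3))))
step 11: [if@1.1] (false || (0 < (7 * 3)))
step 12: [delta@1.1] (false || (0 < 21))
step 13: [delta@1] (false || true)
step 14: [delta@root] true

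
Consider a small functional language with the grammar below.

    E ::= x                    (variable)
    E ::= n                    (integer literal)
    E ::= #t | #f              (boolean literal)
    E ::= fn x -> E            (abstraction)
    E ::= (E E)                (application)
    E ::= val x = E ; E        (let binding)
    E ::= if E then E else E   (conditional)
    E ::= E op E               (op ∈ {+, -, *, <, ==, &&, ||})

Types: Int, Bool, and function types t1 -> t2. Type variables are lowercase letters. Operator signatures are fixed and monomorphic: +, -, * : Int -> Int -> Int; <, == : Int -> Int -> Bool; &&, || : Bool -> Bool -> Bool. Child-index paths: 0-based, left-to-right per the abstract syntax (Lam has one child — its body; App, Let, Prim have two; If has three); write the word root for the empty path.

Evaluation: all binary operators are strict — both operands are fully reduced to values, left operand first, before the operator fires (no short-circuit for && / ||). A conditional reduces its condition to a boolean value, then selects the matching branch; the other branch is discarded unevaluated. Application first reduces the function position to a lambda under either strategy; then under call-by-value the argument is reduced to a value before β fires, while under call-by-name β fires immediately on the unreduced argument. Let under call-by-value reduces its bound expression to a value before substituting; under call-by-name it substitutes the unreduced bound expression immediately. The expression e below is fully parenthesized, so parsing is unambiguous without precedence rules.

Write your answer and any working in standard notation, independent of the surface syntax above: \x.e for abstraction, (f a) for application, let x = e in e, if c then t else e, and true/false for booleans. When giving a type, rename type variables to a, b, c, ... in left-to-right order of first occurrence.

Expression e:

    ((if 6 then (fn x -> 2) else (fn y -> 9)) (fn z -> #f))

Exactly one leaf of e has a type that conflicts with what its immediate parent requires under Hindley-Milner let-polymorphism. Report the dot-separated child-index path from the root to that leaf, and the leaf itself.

Answer: 0.0 : 6

Trace:
  unify Int ~ Bool
  FAIL: mismatch Int ~ Bool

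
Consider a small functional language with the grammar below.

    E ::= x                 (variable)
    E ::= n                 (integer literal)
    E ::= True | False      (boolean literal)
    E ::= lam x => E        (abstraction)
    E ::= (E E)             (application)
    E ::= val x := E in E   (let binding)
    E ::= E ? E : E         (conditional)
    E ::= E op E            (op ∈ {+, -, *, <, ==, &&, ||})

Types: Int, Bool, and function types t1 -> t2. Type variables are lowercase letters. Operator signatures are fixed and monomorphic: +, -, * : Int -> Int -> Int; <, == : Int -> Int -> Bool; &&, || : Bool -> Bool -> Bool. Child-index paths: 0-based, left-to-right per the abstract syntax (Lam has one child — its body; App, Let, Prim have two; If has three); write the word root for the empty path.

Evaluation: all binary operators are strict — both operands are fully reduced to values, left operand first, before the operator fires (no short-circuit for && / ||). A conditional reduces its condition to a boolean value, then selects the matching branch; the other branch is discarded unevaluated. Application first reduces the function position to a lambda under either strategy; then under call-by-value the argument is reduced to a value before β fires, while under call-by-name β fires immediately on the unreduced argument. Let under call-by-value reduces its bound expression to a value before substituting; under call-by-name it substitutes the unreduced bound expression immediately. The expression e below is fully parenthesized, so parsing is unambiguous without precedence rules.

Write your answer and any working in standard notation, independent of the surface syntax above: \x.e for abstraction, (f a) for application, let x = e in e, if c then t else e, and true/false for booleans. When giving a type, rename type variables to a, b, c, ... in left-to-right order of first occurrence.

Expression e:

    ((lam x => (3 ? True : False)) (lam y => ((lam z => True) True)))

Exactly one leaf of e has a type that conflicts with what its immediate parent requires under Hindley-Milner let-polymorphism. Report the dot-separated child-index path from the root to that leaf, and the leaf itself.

Derivation:
  unify Int ~ Bool
  FAIL: mismatch Int ~ Bool

Answer: 0.0.0 : 3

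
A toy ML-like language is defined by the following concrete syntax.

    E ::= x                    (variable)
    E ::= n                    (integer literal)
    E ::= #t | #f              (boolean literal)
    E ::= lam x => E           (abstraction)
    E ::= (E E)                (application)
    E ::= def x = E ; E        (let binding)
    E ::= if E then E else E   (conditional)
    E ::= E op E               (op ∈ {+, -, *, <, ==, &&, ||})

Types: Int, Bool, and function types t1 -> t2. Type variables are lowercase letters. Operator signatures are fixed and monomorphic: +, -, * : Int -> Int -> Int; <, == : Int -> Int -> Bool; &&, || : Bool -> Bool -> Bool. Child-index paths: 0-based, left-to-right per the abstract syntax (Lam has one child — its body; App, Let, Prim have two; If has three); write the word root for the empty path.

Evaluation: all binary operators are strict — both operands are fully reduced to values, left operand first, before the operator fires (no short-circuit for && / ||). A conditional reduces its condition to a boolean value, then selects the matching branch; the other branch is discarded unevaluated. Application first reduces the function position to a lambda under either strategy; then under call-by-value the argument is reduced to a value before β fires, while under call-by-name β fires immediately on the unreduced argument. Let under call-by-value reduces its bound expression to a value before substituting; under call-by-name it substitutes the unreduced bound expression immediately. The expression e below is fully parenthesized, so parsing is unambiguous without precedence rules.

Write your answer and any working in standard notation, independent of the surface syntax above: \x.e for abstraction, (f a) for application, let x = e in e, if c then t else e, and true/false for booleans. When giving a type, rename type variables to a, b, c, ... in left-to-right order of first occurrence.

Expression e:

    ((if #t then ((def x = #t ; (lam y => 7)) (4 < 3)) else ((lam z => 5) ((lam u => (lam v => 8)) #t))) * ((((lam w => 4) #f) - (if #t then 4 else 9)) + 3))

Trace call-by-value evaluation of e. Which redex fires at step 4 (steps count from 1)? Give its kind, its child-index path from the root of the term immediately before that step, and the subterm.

Derivation:
step 0: ((if true then ((let x = true in (\y.7)) (4 < 3)) else ((\z.5) ((\u.(\v.8)) true))) * ((((\w.4) false) - (if true then 4 else 9)) + 3))
step 1: [if@0] (((let x = true in (\y.7)) (4 < 3)) * ((((\w.4) false) - (if true then 4 else 9)) + 3))
step 2: [let@0.0] (((\y.7) (4 < 3)) * ((((\w.4) false) - (if true then 4 else 9)) + 3))
step 3: [delta@0.1] (((\y.7) false) * ((((\w.4) false) - (if true then 4 else 9)) + 3))
step 4: [beta@0] (7 * ((((\w.4) false) - (if true then 4 else 9)) + 3))

Answer: beta at 0 : ((\y.7) false)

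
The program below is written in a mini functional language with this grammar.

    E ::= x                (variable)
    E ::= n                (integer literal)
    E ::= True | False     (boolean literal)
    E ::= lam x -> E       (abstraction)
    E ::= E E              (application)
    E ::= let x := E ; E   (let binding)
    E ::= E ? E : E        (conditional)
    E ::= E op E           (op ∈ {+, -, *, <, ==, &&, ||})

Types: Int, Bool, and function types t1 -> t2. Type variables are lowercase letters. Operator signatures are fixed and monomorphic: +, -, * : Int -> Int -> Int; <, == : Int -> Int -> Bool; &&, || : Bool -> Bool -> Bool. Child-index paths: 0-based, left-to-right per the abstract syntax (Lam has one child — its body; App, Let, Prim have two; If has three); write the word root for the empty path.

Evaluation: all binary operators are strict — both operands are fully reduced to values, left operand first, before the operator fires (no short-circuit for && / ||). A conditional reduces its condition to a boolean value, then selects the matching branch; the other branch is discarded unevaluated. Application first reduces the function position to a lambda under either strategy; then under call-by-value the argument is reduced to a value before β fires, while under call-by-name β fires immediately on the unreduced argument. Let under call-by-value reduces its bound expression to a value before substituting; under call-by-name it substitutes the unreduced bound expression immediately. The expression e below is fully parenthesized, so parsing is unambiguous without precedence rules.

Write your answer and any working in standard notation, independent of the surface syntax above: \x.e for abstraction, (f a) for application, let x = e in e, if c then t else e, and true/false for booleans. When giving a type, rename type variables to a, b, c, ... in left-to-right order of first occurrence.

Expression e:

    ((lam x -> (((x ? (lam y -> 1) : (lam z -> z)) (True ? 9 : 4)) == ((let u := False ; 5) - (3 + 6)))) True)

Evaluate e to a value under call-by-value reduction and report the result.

Answer: false

Working:
step 0: ((\x.(((if x then (\y.1) else (\z.z)) (if true then 9 else 4)) == ((let u = false in 5) - (3 + 6)))) true)
step 1: [beta@root] (((if true then (\y.1) else (\z.z)) (if true then 9 else 4)) == ((let u = false in 5) - (3 + 6)))
step 2: [if@0.0] (((\y.1) (if true then 9 else 4)) == ((let u = false in 5) - (3 + 6)))
step 3: [if@0.1] (((\y.1) 9) == ((let u = false in 5) - (3 + 6)))
step 4: [beta@0] (1 == ((let u = false in 5) - (3 + 6)))
step 5: [let@1.0] (1 == (5 - (3 + 6)))
step 6: [delta@1.1] (1 == (5 - 9))
step 7: [delta@1] (1 == -4)
step 8: [delta@root] false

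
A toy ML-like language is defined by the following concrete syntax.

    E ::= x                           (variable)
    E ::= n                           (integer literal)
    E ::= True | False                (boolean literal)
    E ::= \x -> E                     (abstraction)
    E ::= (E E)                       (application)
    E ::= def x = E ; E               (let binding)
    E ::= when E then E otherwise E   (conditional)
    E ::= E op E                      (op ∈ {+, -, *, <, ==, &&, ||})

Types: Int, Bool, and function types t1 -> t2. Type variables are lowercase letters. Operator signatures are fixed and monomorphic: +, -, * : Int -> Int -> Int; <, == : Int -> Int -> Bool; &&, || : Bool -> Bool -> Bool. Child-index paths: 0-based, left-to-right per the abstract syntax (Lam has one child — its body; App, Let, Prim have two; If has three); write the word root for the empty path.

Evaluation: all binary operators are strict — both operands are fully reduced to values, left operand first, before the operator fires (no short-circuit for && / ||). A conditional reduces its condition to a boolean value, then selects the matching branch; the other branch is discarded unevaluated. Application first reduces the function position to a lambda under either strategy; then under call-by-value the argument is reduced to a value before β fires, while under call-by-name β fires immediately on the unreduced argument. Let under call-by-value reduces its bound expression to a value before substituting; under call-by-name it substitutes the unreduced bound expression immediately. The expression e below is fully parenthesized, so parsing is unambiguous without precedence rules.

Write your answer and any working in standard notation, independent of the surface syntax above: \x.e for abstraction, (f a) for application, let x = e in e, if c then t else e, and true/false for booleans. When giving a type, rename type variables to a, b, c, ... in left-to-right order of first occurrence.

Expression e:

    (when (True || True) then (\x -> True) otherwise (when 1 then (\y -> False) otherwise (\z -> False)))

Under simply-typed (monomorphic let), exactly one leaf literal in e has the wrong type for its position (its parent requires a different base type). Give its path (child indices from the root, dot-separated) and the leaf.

Derivation:
  unify Bool ~ Bool
  unify Bool ~ Bool
  unify Bool ~ Bool
\x._ : a -> Bool
  unify Int ~ Bool
  FAIL: mismatch Int ~ Bool

Answer: 2.0 : 1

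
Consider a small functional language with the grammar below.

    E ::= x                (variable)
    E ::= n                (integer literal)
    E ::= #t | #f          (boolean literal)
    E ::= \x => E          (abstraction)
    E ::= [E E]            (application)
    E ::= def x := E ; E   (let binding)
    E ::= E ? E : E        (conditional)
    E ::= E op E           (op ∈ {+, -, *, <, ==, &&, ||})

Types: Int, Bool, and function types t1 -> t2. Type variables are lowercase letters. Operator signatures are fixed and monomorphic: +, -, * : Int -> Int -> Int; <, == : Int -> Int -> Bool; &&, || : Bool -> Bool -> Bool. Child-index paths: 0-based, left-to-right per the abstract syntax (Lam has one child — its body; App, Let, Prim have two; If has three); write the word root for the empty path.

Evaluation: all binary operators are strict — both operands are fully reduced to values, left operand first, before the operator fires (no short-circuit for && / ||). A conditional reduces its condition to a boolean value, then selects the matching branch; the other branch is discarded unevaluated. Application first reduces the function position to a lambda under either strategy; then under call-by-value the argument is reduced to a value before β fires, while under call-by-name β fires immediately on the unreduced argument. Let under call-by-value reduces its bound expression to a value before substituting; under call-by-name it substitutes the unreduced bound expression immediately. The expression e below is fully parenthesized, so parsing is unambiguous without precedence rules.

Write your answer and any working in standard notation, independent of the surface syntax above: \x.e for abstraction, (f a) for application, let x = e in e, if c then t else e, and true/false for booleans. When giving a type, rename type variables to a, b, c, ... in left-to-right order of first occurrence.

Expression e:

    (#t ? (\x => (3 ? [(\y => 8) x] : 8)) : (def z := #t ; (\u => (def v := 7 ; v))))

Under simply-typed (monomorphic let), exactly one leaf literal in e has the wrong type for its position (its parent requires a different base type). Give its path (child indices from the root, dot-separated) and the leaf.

Derivation:
  unify Bool ~ Bool
  unify Int ~ Bool
  FAIL: mismatch Int ~ Bool

Answer: 1.0.0 : 3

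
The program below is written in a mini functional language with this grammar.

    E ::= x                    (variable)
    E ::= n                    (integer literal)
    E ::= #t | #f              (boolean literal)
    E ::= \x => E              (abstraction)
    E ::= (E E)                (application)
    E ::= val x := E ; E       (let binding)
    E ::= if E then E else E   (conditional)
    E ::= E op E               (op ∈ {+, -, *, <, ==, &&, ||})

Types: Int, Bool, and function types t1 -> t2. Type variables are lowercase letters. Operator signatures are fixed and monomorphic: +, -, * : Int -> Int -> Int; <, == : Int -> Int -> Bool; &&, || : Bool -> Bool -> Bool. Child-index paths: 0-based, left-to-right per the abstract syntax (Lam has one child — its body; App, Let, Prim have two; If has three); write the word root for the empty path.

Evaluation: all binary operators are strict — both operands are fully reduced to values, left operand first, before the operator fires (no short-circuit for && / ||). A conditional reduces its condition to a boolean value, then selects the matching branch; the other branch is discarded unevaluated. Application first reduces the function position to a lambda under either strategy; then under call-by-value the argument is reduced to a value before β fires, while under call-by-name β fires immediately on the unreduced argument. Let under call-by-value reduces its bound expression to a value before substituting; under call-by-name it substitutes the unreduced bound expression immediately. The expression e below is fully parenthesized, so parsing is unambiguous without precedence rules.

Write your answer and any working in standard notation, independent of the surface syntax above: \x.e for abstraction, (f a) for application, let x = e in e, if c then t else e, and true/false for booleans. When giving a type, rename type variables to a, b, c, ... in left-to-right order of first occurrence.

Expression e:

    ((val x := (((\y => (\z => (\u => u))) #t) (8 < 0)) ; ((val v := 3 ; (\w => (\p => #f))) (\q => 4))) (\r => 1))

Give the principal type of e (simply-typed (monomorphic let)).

Answer: Bool

Trace:
u : c
\u._ : c -> c
\z._ : b -> c -> c
\y._ : a -> b -> c -> c
  unify a -> b -> c -> c ~ Bool -> d
  unify a ~ Bool
  unify b -> c -> c ~ d
_ _ : b -> c -> c
  unify Int ~ Int
  unify Int ~ Int
  unify b -> c -> c ~ Bool -> e
  unify b ~ Bool
  unify c -> c ~ e
_ _ : c -> c
let x : c -> c
let v : Int
\p._ : g -> Bool
\w._ : f -> g -> Bool
\q._ : h -> Int
  unify f -> g -> Bool ~ (h -> Int) -> i
  unify f ~ h -> Int
  unify g -> Bool ~ i
_ _ : g -> Bool
\r._ : j -> Int
  unify g -> Bool ~ (j -> Int) -> k
  unify g ~ j -> Int
  unify Bool ~ k
_ _ : Bool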